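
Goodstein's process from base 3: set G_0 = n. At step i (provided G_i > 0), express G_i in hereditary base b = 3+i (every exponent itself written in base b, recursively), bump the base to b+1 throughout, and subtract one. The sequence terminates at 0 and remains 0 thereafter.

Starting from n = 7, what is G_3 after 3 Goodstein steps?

9

i=0: 7 = 2·3 + 1 (b=3); 3→4: 2·4 + 1 = 9; 9−1 = 8
i=1: 8 = 2·4 (b=4); 4→5: 2·5 = 10; 10−1 = 9
i=2: 9 = 5 + 4 (b=5); 5→6: 6 + 4 = 10; 10−1 = 9
i=3: 9 = 6 + 3 (b=6); 6→7: 7 + 3 = 10; 10−1 = 9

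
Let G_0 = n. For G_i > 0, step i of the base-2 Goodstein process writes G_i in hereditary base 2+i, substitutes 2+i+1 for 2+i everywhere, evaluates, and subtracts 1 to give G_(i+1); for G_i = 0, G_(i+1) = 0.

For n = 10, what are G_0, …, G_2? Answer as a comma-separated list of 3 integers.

10, 83, 1025

i=0: 10 = 2^(2 + 1) + 2 (b=2); 2→3: 3^(3 + 1) + 3 = 84; 84−1 = 83
i=1: 83 = 3^(3 + 1) + 2 (b=3); 3→4: 4^(4 + 1) + 2 = 1026; 1026−1 = 1025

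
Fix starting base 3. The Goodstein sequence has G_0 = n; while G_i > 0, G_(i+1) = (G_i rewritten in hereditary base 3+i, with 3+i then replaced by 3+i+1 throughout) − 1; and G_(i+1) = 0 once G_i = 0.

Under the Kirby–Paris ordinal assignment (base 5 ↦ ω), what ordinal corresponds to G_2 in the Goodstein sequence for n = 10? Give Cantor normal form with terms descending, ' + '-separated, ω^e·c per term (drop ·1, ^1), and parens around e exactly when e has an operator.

step 0: 10 = 3^2 + 1; sub 4 for 3: 4^2 + 1; = 17; G_1 = 17−1 = 16
step 1: 16 = 4^2; sub 5 for 4: 5^2; = 25; G_2 = 25−1 = 24
step 2: 24 = 4·5 + 4; sub 6 for 5: 4·6 + 4; = 28; G_3 = 28−1 = 27

ω·4 + 4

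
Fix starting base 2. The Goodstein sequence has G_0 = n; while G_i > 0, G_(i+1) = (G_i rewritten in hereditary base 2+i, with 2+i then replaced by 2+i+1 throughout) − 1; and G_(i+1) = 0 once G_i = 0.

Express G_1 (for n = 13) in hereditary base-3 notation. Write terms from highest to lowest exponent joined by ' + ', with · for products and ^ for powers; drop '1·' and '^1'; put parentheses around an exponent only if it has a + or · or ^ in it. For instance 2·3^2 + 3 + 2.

3^(3 + 1) + 3^3

[0] 13 ≡ 2^(2 + 1) + 2^2 + 1 (base 2). Lift 3: 109. −1: 108.
[1] 108 ≡ 3^(3 + 1) + 3^3 (base 3). Lift 4: 1280. −1: 1279.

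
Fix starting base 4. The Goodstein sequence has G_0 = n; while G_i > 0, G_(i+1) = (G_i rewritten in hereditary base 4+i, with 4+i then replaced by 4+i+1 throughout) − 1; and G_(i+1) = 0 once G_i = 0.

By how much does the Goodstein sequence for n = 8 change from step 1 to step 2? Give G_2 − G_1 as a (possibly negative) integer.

0

8 —HB4→ 2·4 —bump→ 2·5 = 10 —(−1)→ 9
9 —HB5→ 5 + 4 —bump→ 6 + 4 = 10 —(−1)→ 9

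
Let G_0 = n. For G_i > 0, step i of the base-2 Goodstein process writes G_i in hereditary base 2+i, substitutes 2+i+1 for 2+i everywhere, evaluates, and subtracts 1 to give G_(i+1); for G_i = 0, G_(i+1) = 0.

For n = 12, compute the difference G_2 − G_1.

958

(0) 12|_2 = 2^(2 + 1) + 2^2 ↦ 3^(3 + 1) + 3^3|_3 = 108 ⇒ 107
(1) 107|_3 = 3^(3 + 1) + 2·3^2 + 2·3 + 2 ↦ 4^(4 + 1) + 2·4^2 + 2·4 + 2|_4 = 1066 ⇒ 1065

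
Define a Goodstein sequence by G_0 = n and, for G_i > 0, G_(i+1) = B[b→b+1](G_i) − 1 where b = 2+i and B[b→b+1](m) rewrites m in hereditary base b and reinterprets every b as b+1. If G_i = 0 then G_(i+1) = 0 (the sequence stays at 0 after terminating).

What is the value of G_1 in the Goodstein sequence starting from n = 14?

G_0 = 14. HB_2(14) = 2^(2 + 1) + 2^2 + 2. Bump = 111. G_1 = 110.
G_1 = 110. HB_3(110) = 3^(3 + 1) + 3^3 + 2. Bump = 1282. G_2 = 1281.

110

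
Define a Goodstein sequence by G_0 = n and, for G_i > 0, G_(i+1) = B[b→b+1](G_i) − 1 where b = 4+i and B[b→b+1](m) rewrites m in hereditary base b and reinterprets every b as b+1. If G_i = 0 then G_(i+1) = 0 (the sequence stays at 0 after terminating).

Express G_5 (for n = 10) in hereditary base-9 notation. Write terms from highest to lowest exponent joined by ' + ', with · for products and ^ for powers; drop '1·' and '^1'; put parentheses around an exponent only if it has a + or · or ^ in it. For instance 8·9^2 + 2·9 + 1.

9 + 4

base 4: 10 = 2·4 + 2; at 5: 2·5 + 2 = 12; next = 11
base 5: 11 = 2·5 + 1; at 6: 2·6 + 1 = 13; next = 12
base 6: 12 = 2·6; at 7: 2·7 = 14; next = 13
base 7: 13 = 7 + 6; at 8: 8 + 6 = 14; next = 13
base 8: 13 = 8 + 5; at 9: 9 + 5 = 14; next = 13
base 9: 13 = 9 + 4; at 10: 10 + 4 = 14; next = 13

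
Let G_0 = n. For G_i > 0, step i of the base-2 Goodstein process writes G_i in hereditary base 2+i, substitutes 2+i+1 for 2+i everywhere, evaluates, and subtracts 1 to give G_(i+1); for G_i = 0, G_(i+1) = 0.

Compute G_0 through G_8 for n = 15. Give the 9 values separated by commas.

15, 111, 1283, 18752, 326593, 6588344, 150994943, 3524450280, 100077777775

[0] 15 ≡ 2^(2 + 1) + 2^2 + 2 + 1 (base 2). Lift 3: 112. −1: 111.
[1] 111 ≡ 3^(3 + 1) + 3^3 + 3 (base 3). Lift 4: 1284. −1: 1283.
[2] 1283 ≡ 4^(4 + 1) + 4^4 + 3 (base 4). Lift 5: 18753. −1: 18752.
[3] 18752 ≡ 5^(5 + 1) + 5^5 + 2 (base 5). Lift 6: 326594. −1: 326593.
[4] 326593 ≡ 6^(6 + 1) + 6^6 + 1 (base 6). Lift 7: 6588345. −1: 6588344.
[5] 6588344 ≡ 7^(7 + 1) + 7^7 (base 7). Lift 8: 150994944. −1: 150994943.
[6] 150994943 ≡ 8^(8 + 1) + 7·8^7 + 7·8^6 + 7·8^5 + 7·8^4 + 7·8^3 + 7·8^2 + 7·8 + 7 (base 8). Lift 9: 3524450281. −1: 3524450280.
[7] 3524450280 ≡ 9^(9 + 1) + 7·9^7 + 7·9^6 + 7·9^5 + 7·9^4 + 7·9^3 + 7·9^2 + 7·9 + 6 (base 9). Lift 10: 100077777776. −1: 100077777775.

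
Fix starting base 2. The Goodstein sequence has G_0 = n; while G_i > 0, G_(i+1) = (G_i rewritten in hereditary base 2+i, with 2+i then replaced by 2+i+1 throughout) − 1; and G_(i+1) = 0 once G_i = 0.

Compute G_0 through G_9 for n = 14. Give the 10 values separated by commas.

G_0=14  [base 2] 2^(2 + 1) + 2^2 + 2  →[2↦3]→  3^(3 + 1) + 3^3 + 3 = 111  −1 ⇒ G_1=110
G_1=110  [base 3] 3^(3 + 1) + 3^3 + 2  →[3↦4]→  4^(4 + 1) + 4^4 + 2 = 1282  −1 ⇒ G_2=1281
G_2=1281  [base 4] 4^(4 + 1) + 4^4 + 1  →[4↦5]→  5^(5 + 1) + 5^5 + 1 = 18751  −1 ⇒ G_3=18750
G_3=18750  [base 5] 5^(5 + 1) + 5^5  →[5↦6]→  6^(6 + 1) + 6^6 = 326592  −1 ⇒ G_4=326591
G_4=326591  [base 6] 6^(6 + 1) + 5·6^5 + 5·6^4 + 5·6^3 + 5·6^2 + 5·6 + 5  →[6↦7]→  7^(7 + 1) + 5·7^5 + 5·7^4 + 5·7^3 + 5·7^2 + 5·7 + 5 = 5862841  −1 ⇒ G_5=5862840
G_5=5862840  [base 7] 7^(7 + 1) + 5·7^5 + 5·7^4 + 5·7^3 + 5·7^2 + 5·7 + 4  →[7↦8]→  8^(8 + 1) + 5·8^5 + 5·8^4 + 5·8^3 + 5·8^2 + 5·8 + 4 = 134404972  −1 ⇒ G_6=134404971
G_6=134404971  [base 8] 8^(8 + 1) + 5·8^5 + 5·8^4 + 5·8^3 + 5·8^2 + 5·8 + 3  →[8↦9]→  9^(9 + 1) + 5·9^5 + 5·9^4 + 5·9^3 + 5·9^2 + 5·9 + 3 = 3487116549  −1 ⇒ G_7=3487116548
G_7=3487116548  [base 9] 9^(9 + 1) + 5·9^5 + 5·9^4 + 5·9^3 + 5·9^2 + 5·9 + 2  →[9↦10]→  10^(10 + 1) + 5·10^5 + 5·10^4 + 5·10^3 + 5·10^2 + 5·10 + 2 = 100000555552  −1 ⇒ G_8=100000555551
G_8=100000555551  [base 10] 10^(10 + 1) + 5·10^5 + 5·10^4 + 5·10^3 + 5·10^2 + 5·10 + 1  →[10↦11]→  11^(11 + 1) + 5·11^5 + 5·11^4 + 5·11^3 + 5·11^2 + 5·11 + 1 = 3138429262497  −1 ⇒ G_9=3138429262496

14, 110, 1281, 18750, 326591, 5862840, 134404971, 3487116548, 100000555551, 3138429262496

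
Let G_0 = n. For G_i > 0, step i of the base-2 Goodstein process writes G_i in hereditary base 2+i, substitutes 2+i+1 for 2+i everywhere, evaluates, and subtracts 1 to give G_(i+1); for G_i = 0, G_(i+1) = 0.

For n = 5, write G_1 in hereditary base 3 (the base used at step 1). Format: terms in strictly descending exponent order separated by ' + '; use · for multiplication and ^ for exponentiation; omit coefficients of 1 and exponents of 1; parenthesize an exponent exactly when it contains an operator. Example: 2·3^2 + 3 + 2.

3^3

(0) 5|_2 = 2^2 + 1 ↦ 3^3 + 1|_3 = 28 ⇒ 27
(1) 27|_3 = 3^3 ↦ 4^4|_4 = 256 ⇒ 255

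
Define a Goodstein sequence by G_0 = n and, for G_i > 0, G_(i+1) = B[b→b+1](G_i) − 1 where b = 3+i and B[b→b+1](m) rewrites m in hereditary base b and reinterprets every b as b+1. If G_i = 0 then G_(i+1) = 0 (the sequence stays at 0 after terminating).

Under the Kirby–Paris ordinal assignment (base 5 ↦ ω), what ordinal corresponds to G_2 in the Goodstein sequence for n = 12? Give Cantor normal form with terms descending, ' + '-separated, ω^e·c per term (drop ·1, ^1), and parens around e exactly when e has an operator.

ω^2 + 2

12 —HB3→ 3^2 + 3 —bump→ 4^2 + 4 = 20 —(−1)→ 19
19 —HB4→ 4^2 + 3 —bump→ 5^2 + 3 = 28 —(−1)→ 27
27 —HB5→ 5^2 + 2 —bump→ 6^2 + 2 = 38 —(−1)→ 37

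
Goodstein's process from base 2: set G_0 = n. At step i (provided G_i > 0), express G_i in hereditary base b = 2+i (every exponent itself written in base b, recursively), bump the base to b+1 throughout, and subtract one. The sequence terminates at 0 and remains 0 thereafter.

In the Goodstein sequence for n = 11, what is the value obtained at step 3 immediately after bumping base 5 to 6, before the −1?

step 0: 11 = 2^(2 + 1) + 2 + 1; sub 3 for 2: 3^(3 + 1) + 3 + 1; = 85; G_1 = 85−1 = 84
step 1: 84 = 3^(3 + 1) + 3; sub 4 for 3: 4^(4 + 1) + 4; = 1028; G_2 = 1028−1 = 1027
step 2: 1027 = 4^(4 + 1) + 3; sub 5 for 4: 5^(5 + 1) + 3; = 15628; G_3 = 15628−1 = 15627
step 3: 15627 = 5^(5 + 1) + 2; sub 6 for 5: 6^(6 + 1) + 2; = 279938; G_4 = 279938−1 = 279937

279938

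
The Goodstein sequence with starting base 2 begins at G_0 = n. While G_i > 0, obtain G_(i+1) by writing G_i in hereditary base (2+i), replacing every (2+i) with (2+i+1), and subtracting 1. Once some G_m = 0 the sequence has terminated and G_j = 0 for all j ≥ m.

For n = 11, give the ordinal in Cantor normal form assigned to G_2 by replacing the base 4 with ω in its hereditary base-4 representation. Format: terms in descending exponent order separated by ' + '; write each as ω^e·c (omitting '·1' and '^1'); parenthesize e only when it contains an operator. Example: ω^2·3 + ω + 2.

G_0 = 11. HB_2(11) = 2^(2 + 1) + 2 + 1. Bump = 85. G_1 = 84.
G_1 = 84. HB_3(84) = 3^(3 + 1) + 3. Bump = 1028. G_2 = 1027.

ω^(ω + 1) + 3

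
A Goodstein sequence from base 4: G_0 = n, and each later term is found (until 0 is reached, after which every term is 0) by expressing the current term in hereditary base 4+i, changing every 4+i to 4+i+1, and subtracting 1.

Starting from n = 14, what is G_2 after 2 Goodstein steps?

18

(0) 14|_4 = 3·4 + 2 ↦ 3·5 + 2|_5 = 17 ⇒ 16
(1) 16|_5 = 3·5 + 1 ↦ 3·6 + 1|_6 = 19 ⇒ 18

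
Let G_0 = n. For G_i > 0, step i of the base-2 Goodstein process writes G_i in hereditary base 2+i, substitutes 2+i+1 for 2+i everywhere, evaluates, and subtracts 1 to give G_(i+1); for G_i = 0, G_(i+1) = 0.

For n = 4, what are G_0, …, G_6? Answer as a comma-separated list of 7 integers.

i=0: 4 = 2^2 (b=2); 2→3: 3^3 = 27; 27−1 = 26
i=1: 26 = 2·3^2 + 2·3 + 2 (b=3); 3→4: 2·4^2 + 2·4 + 2 = 42; 42−1 = 41
i=2: 41 = 2·4^2 + 2·4 + 1 (b=4); 4→5: 2·5^2 + 2·5 + 1 = 61; 61−1 = 60
i=3: 60 = 2·5^2 + 2·5 (b=5); 5→6: 2·6^2 + 2·6 = 84; 84−1 = 83
i=4: 83 = 2·6^2 + 6 + 5 (b=6); 6→7: 2·7^2 + 7 + 5 = 110; 110−1 = 109
i=5: 109 = 2·7^2 + 7 + 4 (b=7); 7→8: 2·8^2 + 8 + 4 = 140; 140−1 = 139

4, 26, 41, 60, 83, 109, 139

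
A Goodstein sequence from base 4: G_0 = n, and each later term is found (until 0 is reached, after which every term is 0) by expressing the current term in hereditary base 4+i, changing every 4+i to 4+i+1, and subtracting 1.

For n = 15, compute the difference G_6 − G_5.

1

i=0: 15 = 3·4 + 3 (b=4); 4→5: 3·5 + 3 = 18; 18−1 = 17
i=1: 17 = 3·5 + 2 (b=5); 5→6: 3·6 + 2 = 20; 20−1 = 19
i=2: 19 = 3·6 + 1 (b=6); 6→7: 3·7 + 1 = 22; 22−1 = 21
i=3: 21 = 3·7 (b=7); 7→8: 3·8 = 24; 24−1 = 23
i=4: 23 = 2·8 + 7 (b=8); 8→9: 2·9 + 7 = 25; 25−1 = 24
i=5: 24 = 2·9 + 6 (b=9); 9→10: 2·10 + 6 = 26; 26−1 = 25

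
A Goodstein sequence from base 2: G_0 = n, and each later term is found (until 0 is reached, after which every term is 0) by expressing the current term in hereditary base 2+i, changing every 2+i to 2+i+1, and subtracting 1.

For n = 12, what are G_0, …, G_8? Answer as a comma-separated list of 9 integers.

(0) 12|_2 = 2^(2 + 1) + 2^2 ↦ 3^(3 + 1) + 3^3|_3 = 108 ⇒ 107
(1) 107|_3 = 3^(3 + 1) + 2·3^2 + 2·3 + 2 ↦ 4^(4 + 1) + 2·4^2 + 2·4 + 2|_4 = 1066 ⇒ 1065
(2) 1065|_4 = 4^(4 + 1) + 2·4^2 + 2·4 + 1 ↦ 5^(5 + 1) + 2·5^2 + 2·5 + 1|_5 = 15686 ⇒ 15685
(3) 15685|_5 = 5^(5 + 1) + 2·5^2 + 2·5 ↦ 6^(6 + 1) + 2·6^2 + 2·6|_6 = 280020 ⇒ 280019
(4) 280019|_6 = 6^(6 + 1) + 2·6^2 + 6 + 5 ↦ 7^(7 + 1) + 2·7^2 + 7 + 5|_7 = 5764911 ⇒ 5764910
(5) 5764910|_7 = 7^(7 + 1) + 2·7^2 + 7 + 4 ↦ 8^(8 + 1) + 2·8^2 + 8 + 4|_8 = 134217868 ⇒ 134217867
(6) 134217867|_8 = 8^(8 + 1) + 2·8^2 + 8 + 3 ↦ 9^(9 + 1) + 2·9^2 + 9 + 3|_9 = 3486784575 ⇒ 3486784574
(7) 3486784574|_9 = 9^(9 + 1) + 2·9^2 + 9 + 2 ↦ 10^(10 + 1) + 2·10^2 + 10 + 2|_10 = 100000000212 ⇒ 100000000211

12, 107, 1065, 15685, 280019, 5764910, 134217867, 3486784574, 100000000211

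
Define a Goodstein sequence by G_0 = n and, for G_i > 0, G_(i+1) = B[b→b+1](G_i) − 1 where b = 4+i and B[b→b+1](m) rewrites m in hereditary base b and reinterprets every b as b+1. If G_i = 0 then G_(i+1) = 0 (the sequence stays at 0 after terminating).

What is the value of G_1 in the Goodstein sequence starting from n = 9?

10

i=0: 9 = 2·4 + 1 (b=4); 4→5: 2·5 + 1 = 11; 11−1 = 10
i=1: 10 = 2·5 (b=5); 5→6: 2·6 = 12; 12−1 = 11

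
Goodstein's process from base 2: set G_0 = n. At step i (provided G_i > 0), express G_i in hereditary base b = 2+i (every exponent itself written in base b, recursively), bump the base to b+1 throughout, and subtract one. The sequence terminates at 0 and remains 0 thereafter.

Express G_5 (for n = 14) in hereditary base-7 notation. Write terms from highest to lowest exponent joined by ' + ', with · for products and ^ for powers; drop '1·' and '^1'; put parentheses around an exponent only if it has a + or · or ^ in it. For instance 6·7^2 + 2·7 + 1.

7^(7 + 1) + 5·7^5 + 5·7^4 + 5·7^3 + 5·7^2 + 5·7 + 4

base 2: 14 = 2^(2 + 1) + 2^2 + 2; at 3: 3^(3 + 1) + 3^3 + 3 = 111; next = 110
base 3: 110 = 3^(3 + 1) + 3^3 + 2; at 4: 4^(4 + 1) + 4^4 + 2 = 1282; next = 1281
base 4: 1281 = 4^(4 + 1) + 4^4 + 1; at 5: 5^(5 + 1) + 5^5 + 1 = 18751; next = 18750
base 5: 18750 = 5^(5 + 1) + 5^5; at 6: 6^(6 + 1) + 6^6 = 326592; next = 326591
base 6: 326591 = 6^(6 + 1) + 5·6^5 + 5·6^4 + 5·6^3 + 5·6^2 + 5·6 + 5; at 7: 7^(7 + 1) + 5·7^5 + 5·7^4 + 5·7^3 + 5·7^2 + 5·7 + 5 = 5862841; next = 5862840
base 7: 5862840 = 7^(7 + 1) + 5·7^5 + 5·7^4 + 5·7^3 + 5·7^2 + 5·7 + 4; at 8: 8^(8 + 1) + 5·8^5 + 5·8^4 + 5·8^3 + 5·8^2 + 5·8 + 4 = 134404972; next = 134404971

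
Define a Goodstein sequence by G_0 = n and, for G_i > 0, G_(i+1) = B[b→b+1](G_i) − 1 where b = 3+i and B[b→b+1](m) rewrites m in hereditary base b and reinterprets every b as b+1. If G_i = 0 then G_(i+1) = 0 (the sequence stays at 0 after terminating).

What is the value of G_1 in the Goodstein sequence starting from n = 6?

7

6 —HB3→ 2·3 —bump→ 2·4 = 8 —(−1)→ 7
7 —HB4→ 4 + 3 —bump→ 5 + 3 = 8 —(−1)→ 7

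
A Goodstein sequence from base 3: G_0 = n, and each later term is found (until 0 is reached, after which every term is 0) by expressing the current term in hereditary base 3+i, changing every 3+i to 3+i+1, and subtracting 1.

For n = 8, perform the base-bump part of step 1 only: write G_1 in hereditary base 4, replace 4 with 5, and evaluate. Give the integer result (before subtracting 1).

11

G_0 = 8. HB_3(8) = 2·3 + 2. Bump = 10. G_1 = 9.
G_1 = 9. HB_4(9) = 2·4 + 1. Bump = 11. G_2 = 10.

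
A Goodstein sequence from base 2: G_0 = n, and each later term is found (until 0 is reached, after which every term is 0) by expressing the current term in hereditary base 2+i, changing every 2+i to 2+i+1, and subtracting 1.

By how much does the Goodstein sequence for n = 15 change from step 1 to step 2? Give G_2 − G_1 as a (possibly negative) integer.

[0] 15 ≡ 2^(2 + 1) + 2^2 + 2 + 1 (base 2). Lift 3: 112. −1: 111.
[1] 111 ≡ 3^(3 + 1) + 3^3 + 3 (base 3). Lift 4: 1284. −1: 1283.

1172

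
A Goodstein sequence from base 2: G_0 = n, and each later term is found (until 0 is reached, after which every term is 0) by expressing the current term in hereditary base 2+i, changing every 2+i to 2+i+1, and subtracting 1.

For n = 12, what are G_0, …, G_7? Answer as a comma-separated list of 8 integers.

12, 107, 1065, 15685, 280019, 5764910, 134217867, 3486784574

[0] 12 ≡ 2^(2 + 1) + 2^2 (base 2). Lift 3: 108. −1: 107.
[1] 107 ≡ 3^(3 + 1) + 2·3^2 + 2·3 + 2 (base 3). Lift 4: 1066. −1: 1065.
[2] 1065 ≡ 4^(4 + 1) + 2·4^2 + 2·4 + 1 (base 4). Lift 5: 15686. −1: 15685.
[3] 15685 ≡ 5^(5 + 1) + 2·5^2 + 2·5 (base 5). Lift 6: 280020. −1: 280019.
[4] 280019 ≡ 6^(6 + 1) + 2·6^2 + 6 + 5 (base 6). Lift 7: 5764911. −1: 5764910.
[5] 5764910 ≡ 7^(7 + 1) + 2·7^2 + 7 + 4 (base 7). Lift 8: 134217868. −1: 134217867.
[6] 134217867 ≡ 8^(8 + 1) + 2·8^2 + 8 + 3 (base 8). Lift 9: 3486784575. −1: 3486784574.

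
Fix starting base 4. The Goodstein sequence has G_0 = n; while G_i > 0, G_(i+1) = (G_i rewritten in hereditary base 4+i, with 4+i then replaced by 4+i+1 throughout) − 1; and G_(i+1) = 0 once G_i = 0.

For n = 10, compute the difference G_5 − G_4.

0

G_0=10  [base 4] 2·4 + 2  →[4↦5]→  2·5 + 2 = 12  −1 ⇒ G_1=11
G_1=11  [base 5] 2·5 + 1  →[5↦6]→  2·6 + 1 = 13  −1 ⇒ G_2=12
G_2=12  [base 6] 2·6  →[6↦7]→  2·7 = 14  −1 ⇒ G_3=13
G_3=13  [base 7] 7 + 6  →[7↦8]→  8 + 6 = 14  −1 ⇒ G_4=13
G_4=13  [base 8] 8 + 5  →[8↦9]→  9 + 5 = 14  −1 ⇒ G_5=13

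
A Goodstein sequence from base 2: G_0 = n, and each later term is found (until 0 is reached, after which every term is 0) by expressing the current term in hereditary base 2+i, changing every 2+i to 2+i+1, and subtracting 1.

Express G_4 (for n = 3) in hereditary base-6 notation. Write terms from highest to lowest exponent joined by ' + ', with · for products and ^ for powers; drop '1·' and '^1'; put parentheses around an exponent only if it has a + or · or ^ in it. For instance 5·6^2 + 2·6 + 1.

1

i=0: 3 = 2 + 1 (b=2); 2→3: 3 + 1 = 4; 4−1 = 3
i=1: 3 = 3 (b=3); 3→4: 4 = 4; 4−1 = 3
i=2: 3 = 3 (b=4); 4→5: 3 = 3; 3−1 = 2
i=3: 2 = 2 (b=5); 5→6: 2 = 2; 2−1 = 1
i=4: 1 = 1 (b=6); 6→7: 1 = 1; 1−1 = 0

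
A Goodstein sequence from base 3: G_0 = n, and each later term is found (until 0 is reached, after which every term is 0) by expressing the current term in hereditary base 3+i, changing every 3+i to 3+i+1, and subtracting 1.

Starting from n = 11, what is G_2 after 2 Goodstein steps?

i=0: 11 = 3^2 + 2 (b=3); 3→4: 4^2 + 2 = 18; 18−1 = 17
i=1: 17 = 4^2 + 1 (b=4); 4→5: 5^2 + 1 = 26; 26−1 = 25
i=2: 25 = 5^2 (b=5); 5→6: 6^2 = 36; 36−1 = 35

25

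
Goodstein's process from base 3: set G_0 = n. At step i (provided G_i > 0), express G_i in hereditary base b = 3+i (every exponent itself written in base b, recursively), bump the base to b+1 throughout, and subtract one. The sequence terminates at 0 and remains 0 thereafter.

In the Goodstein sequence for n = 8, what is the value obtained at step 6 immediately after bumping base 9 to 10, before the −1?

12

step 0: 8 = 2·3 + 2; sub 4 for 3: 2·4 + 2; = 10; G_1 = 10−1 = 9
step 1: 9 = 2·4 + 1; sub 5 for 4: 2·5 + 1; = 11; G_2 = 11−1 = 10
step 2: 10 = 2·5; sub 6 for 5: 2·6; = 12; G_3 = 12−1 = 11
step 3: 11 = 6 + 5; sub 7 for 6: 7 + 5; = 12; G_4 = 12−1 = 11
step 4: 11 = 7 + 4; sub 8 for 7: 8 + 4; = 12; G_5 = 12−1 = 11
step 5: 11 = 8 + 3; sub 9 for 8: 9 + 3; = 12; G_6 = 12−1 = 11
step 6: 11 = 9 + 2; sub 10 for 9: 10 + 2; = 12; G_7 = 12−1 = 11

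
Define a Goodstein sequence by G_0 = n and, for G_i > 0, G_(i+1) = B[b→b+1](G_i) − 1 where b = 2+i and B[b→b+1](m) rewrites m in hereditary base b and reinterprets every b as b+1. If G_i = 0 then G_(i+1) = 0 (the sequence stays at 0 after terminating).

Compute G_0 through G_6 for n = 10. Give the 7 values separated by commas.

10, 83, 1025, 15625, 279935, 4215754, 84073323

(0) 10|_2 = 2^(2 + 1) + 2 ↦ 3^(3 + 1) + 3|_3 = 84 ⇒ 83
(1) 83|_3 = 3^(3 + 1) + 2 ↦ 4^(4 + 1) + 2|_4 = 1026 ⇒ 1025
(2) 1025|_4 = 4^(4 + 1) + 1 ↦ 5^(5 + 1) + 1|_5 = 15626 ⇒ 15625
(3) 15625|_5 = 5^(5 + 1) ↦ 6^(6 + 1)|_6 = 279936 ⇒ 279935
(4) 279935|_6 = 5·6^6 + 5·6^5 + 5·6^4 + 5·6^3 + 5·6^2 + 5·6 + 5 ↦ 5·7^7 + 5·7^5 + 5·7^4 + 5·7^3 + 5·7^2 + 5·7 + 5|_7 = 4215755 ⇒ 4215754
(5) 4215754|_7 = 5·7^7 + 5·7^5 + 5·7^4 + 5·7^3 + 5·7^2 + 5·7 + 4 ↦ 5·8^8 + 5·8^5 + 5·8^4 + 5·8^3 + 5·8^2 + 5·8 + 4|_8 = 84073324 ⇒ 84073323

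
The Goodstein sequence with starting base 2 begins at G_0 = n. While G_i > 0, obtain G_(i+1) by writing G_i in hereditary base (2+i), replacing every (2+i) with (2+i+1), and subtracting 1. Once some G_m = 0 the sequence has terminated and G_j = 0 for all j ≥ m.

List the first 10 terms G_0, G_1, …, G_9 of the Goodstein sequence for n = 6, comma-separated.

6, 29, 257, 3125, 46655, 98039, 187243, 332147, 555551, 885775

G_0 = 6. HB_2(6) = 2^2 + 2. Bump = 30. G_1 = 29.
G_1 = 29. HB_3(29) = 3^3 + 2. Bump = 258. G_2 = 257.
G_2 = 257. HB_4(257) = 4^4 + 1. Bump = 3126. G_3 = 3125.
G_3 = 3125. HB_5(3125) = 5^5. Bump = 46656. G_4 = 46655.
G_4 = 46655. HB_6(46655) = 5·6^5 + 5·6^4 + 5·6^3 + 5·6^2 + 5·6 + 5. Bump = 98040. G_5 = 98039.
G_5 = 98039. HB_7(98039) = 5·7^5 + 5·7^4 + 5·7^3 + 5·7^2 + 5·7 + 4. Bump = 187244. G_6 = 187243.
G_6 = 187243. HB_8(187243) = 5·8^5 + 5·8^4 + 5·8^3 + 5·8^2 + 5·8 + 3. Bump = 332148. G_7 = 332147.
G_7 = 332147. HB_9(332147) = 5·9^5 + 5·9^4 + 5·9^3 + 5·9^2 + 5·9 + 2. Bump = 555552. G_8 = 555551.
G_8 = 555551. HB_10(555551) = 5·10^5 + 5·10^4 + 5·10^3 + 5·10^2 + 5·10 + 1. Bump = 885776. G_9 = 885775.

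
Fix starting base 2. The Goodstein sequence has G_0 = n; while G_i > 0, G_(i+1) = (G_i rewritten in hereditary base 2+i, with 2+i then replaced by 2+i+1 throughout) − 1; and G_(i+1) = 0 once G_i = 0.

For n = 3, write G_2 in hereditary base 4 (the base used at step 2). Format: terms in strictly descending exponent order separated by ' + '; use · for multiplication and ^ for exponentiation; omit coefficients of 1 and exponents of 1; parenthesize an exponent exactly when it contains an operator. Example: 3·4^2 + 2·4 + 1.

[0] 3 ≡ 2 + 1 (base 2). Lift 3: 4. −1: 3.
[1] 3 ≡ 3 (base 3). Lift 4: 4. −1: 3.
[2] 3 ≡ 3 (base 4). Lift 5: 3. −1: 2.

3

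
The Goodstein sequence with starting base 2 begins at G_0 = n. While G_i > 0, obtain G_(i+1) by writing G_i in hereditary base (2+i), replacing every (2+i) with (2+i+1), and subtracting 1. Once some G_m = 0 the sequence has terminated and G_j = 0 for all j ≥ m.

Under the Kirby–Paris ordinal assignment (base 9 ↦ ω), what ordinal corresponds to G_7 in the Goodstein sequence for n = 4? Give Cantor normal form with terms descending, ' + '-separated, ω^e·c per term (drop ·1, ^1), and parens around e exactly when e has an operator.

ω^2·2 + ω + 2

(0) 4|_2 = 2^2 ↦ 3^3|_3 = 27 ⇒ 26
(1) 26|_3 = 2·3^2 + 2·3 + 2 ↦ 2·4^2 + 2·4 + 2|_4 = 42 ⇒ 41
(2) 41|_4 = 2·4^2 + 2·4 + 1 ↦ 2·5^2 + 2·5 + 1|_5 = 61 ⇒ 60
(3) 60|_5 = 2·5^2 + 2·5 ↦ 2·6^2 + 2·6|_6 = 84 ⇒ 83
(4) 83|_6 = 2·6^2 + 6 + 5 ↦ 2·7^2 + 7 + 5|_7 = 110 ⇒ 109
(5) 109|_7 = 2·7^2 + 7 + 4 ↦ 2·8^2 + 8 + 4|_8 = 140 ⇒ 139
(6) 139|_8 = 2·8^2 + 8 + 3 ↦ 2·9^2 + 9 + 3|_9 = 174 ⇒ 173
(7) 173|_9 = 2·9^2 + 9 + 2 ↦ 2·10^2 + 10 + 2|_10 = 212 ⇒ 211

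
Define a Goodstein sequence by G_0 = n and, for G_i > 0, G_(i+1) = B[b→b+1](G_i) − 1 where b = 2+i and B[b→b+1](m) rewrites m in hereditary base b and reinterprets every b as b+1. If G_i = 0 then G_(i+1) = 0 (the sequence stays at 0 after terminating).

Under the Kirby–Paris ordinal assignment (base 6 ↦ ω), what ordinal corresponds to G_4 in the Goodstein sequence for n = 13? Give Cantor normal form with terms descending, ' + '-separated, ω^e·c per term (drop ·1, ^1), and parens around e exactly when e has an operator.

ω^(ω + 1) + ω^3·3 + ω^2·3 + ω·3 + 1

(0) 13|_2 = 2^(2 + 1) + 2^2 + 1 ↦ 3^(3 + 1) + 3^3 + 1|_3 = 109 ⇒ 108
(1) 108|_3 = 3^(3 + 1) + 3^3 ↦ 4^(4 + 1) + 4^4|_4 = 1280 ⇒ 1279
(2) 1279|_4 = 4^(4 + 1) + 3·4^3 + 3·4^2 + 3·4 + 3 ↦ 5^(5 + 1) + 3·5^3 + 3·5^2 + 3·5 + 3|_5 = 16093 ⇒ 16092
(3) 16092|_5 = 5^(5 + 1) + 3·5^3 + 3·5^2 + 3·5 + 2 ↦ 6^(6 + 1) + 3·6^3 + 3·6^2 + 3·6 + 2|_6 = 280712 ⇒ 280711
(4) 280711|_6 = 6^(6 + 1) + 3·6^3 + 3·6^2 + 3·6 + 1 ↦ 7^(7 + 1) + 3·7^3 + 3·7^2 + 3·7 + 1|_7 = 5765999 ⇒ 5765998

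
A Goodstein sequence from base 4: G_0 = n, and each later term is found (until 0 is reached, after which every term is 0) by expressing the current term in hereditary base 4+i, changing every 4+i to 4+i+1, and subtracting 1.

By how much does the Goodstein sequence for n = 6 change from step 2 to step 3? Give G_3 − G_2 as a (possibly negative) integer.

0

[0] 6 ≡ 4 + 2 (base 4). Lift 5: 7. −1: 6.
[1] 6 ≡ 5 + 1 (base 5). Lift 6: 7. −1: 6.
[2] 6 ≡ 6 (base 6). Lift 7: 7. −1: 6.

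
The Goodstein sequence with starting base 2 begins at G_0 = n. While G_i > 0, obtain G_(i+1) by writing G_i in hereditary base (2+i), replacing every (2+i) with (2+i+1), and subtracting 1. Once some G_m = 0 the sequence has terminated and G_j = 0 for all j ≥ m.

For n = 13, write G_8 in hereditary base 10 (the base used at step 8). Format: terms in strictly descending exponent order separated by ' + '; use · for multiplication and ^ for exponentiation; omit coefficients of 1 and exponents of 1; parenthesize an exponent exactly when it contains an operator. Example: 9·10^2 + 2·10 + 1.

i=0: 13 = 2^(2 + 1) + 2^2 + 1 (b=2); 2→3: 3^(3 + 1) + 3^3 + 1 = 109; 109−1 = 108
i=1: 108 = 3^(3 + 1) + 3^3 (b=3); 3→4: 4^(4 + 1) + 4^4 = 1280; 1280−1 = 1279
i=2: 1279 = 4^(4 + 1) + 3·4^3 + 3·4^2 + 3·4 + 3 (b=4); 4→5: 5^(5 + 1) + 3·5^3 + 3·5^2 + 3·5 + 3 = 16093; 16093−1 = 16092
i=3: 16092 = 5^(5 + 1) + 3·5^3 + 3·5^2 + 3·5 + 2 (b=5); 5→6: 6^(6 + 1) + 3·6^3 + 3·6^2 + 3·6 + 2 = 280712; 280712−1 = 280711
i=4: 280711 = 6^(6 + 1) + 3·6^3 + 3·6^2 + 3·6 + 1 (b=6); 6→7: 7^(7 + 1) + 3·7^3 + 3·7^2 + 3·7 + 1 = 5765999; 5765999−1 = 5765998
i=5: 5765998 = 7^(7 + 1) + 3·7^3 + 3·7^2 + 3·7 (b=7); 7→8: 8^(8 + 1) + 3·8^3 + 3·8^2 + 3·8 = 134219480; 134219480−1 = 134219479
i=6: 134219479 = 8^(8 + 1) + 3·8^3 + 3·8^2 + 2·8 + 7 (b=8); 8→9: 9^(9 + 1) + 3·9^3 + 3·9^2 + 2·9 + 7 = 3486786856; 3486786856−1 = 3486786855
i=7: 3486786855 = 9^(9 + 1) + 3·9^3 + 3·9^2 + 2·9 + 6 (b=9); 9→10: 10^(10 + 1) + 3·10^3 + 3·10^2 + 2·10 + 6 = 100000003326; 100000003326−1 = 100000003325

10^(10 + 1) + 3·10^3 + 3·10^2 + 2·10 + 5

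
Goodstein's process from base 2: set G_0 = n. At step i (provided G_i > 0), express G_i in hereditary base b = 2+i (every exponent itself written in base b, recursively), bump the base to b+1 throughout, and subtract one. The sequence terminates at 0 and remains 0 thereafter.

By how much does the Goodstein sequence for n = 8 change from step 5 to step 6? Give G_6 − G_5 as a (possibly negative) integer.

step 0: 8 = 2^(2 + 1); sub 3 for 2: 3^(3 + 1); = 81; G_1 = 81−1 = 80
step 1: 80 = 2·3^3 + 2·3^2 + 2·3 + 2; sub 4 for 3: 2·4^4 + 2·4^2 + 2·4 + 2; = 554; G_2 = 554−1 = 553
step 2: 553 = 2·4^4 + 2·4^2 + 2·4 + 1; sub 5 for 4: 2·5^5 + 2·5^2 + 2·5 + 1; = 6311; G_3 = 6311−1 = 6310
step 3: 6310 = 2·5^5 + 2·5^2 + 2·5; sub 6 for 5: 2·6^6 + 2·6^2 + 2·6; = 93396; G_4 = 93396−1 = 93395
step 4: 93395 = 2·6^6 + 2·6^2 + 6 + 5; sub 7 for 6: 2·7^7 + 2·7^2 + 7 + 5; = 1647196; G_5 = 1647196−1 = 1647195
step 5: 1647195 = 2·7^7 + 2·7^2 + 7 + 4; sub 8 for 7: 2·8^8 + 2·8^2 + 8 + 4; = 33554572; G_6 = 33554572−1 = 33554571

31907376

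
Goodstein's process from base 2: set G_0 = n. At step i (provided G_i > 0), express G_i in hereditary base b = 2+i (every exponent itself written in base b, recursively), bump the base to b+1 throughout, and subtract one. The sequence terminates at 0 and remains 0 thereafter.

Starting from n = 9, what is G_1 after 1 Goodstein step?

81

9 —HB2→ 2^(2 + 1) + 1 —bump→ 3^(3 + 1) + 1 = 82 —(−1)→ 81
81 —HB3→ 3^(3 + 1) —bump→ 4^(4 + 1) = 1024 —(−1)→ 1023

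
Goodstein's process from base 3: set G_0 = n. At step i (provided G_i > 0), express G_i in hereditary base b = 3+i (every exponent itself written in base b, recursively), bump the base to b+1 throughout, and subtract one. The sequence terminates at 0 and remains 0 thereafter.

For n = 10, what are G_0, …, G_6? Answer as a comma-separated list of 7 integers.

10, 16, 24, 27, 30, 33, 36

[0] 10 ≡ 3^2 + 1 (base 3). Lift 4: 17. −1: 16.
[1] 16 ≡ 4^2 (base 4). Lift 5: 25. −1: 24.
[2] 24 ≡ 4·5 + 4 (base 5). Lift 6: 28. −1: 27.
[3] 27 ≡ 4·6 + 3 (base 6). Lift 7: 31. −1: 30.
[4] 30 ≡ 4·7 + 2 (base 7). Lift 8: 34. −1: 33.
[5] 33 ≡ 4·8 + 1 (base 8). Lift 9: 37. −1: 36.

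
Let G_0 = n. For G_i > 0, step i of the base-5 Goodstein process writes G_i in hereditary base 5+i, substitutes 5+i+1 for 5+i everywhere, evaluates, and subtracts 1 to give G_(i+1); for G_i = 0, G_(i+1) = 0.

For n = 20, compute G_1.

23

(0) 20|_5 = 4·5 ↦ 4·6|_6 = 24 ⇒ 23
(1) 23|_6 = 3·6 + 5 ↦ 3·7 + 5|_7 = 26 ⇒ 25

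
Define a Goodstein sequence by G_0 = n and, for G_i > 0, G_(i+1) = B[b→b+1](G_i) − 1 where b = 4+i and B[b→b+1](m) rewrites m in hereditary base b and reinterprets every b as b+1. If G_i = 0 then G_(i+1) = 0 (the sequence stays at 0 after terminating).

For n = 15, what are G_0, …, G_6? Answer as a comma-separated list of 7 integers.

(0) 15|_4 = 3·4 + 3 ↦ 3·5 + 3|_5 = 18 ⇒ 17
(1) 17|_5 = 3·5 + 2 ↦ 3·6 + 2|_6 = 20 ⇒ 19
(2) 19|_6 = 3·6 + 1 ↦ 3·7 + 1|_7 = 22 ⇒ 21
(3) 21|_7 = 3·7 ↦ 3·8|_8 = 24 ⇒ 23
(4) 23|_8 = 2·8 + 7 ↦ 2·9 + 7|_9 = 25 ⇒ 24
(5) 24|_9 = 2·9 + 6 ↦ 2·10 + 6|_10 = 26 ⇒ 25

15, 17, 19, 21, 23, 24, 25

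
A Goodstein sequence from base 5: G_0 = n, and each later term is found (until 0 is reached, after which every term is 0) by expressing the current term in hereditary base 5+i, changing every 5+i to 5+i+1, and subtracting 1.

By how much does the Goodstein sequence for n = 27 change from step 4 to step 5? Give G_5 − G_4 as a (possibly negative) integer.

i=0: 27 = 5^2 + 2 (b=5); 5→6: 6^2 + 2 = 38; 38−1 = 37
i=1: 37 = 6^2 + 1 (b=6); 6→7: 7^2 + 1 = 50; 50−1 = 49
i=2: 49 = 7^2 (b=7); 7→8: 8^2 = 64; 64−1 = 63
i=3: 63 = 7·8 + 7 (b=8); 8→9: 7·9 + 7 = 70; 70−1 = 69
i=4: 69 = 7·9 + 6 (b=9); 9→10: 7·10 + 6 = 76; 76−1 = 75

6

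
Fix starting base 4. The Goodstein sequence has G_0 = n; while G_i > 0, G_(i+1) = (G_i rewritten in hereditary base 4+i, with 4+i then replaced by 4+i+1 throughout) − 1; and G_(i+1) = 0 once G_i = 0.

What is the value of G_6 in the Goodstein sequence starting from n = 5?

step 0: 5 = 4 + 1; sub 5 for 4: 5 + 1; = 6; G_1 = 6−1 = 5
step 1: 5 = 5; sub 6 for 5: 6; = 6; G_2 = 6−1 = 5
step 2: 5 = 5; sub 7 for 6: 5; = 5; G_3 = 5−1 = 4
step 3: 4 = 4; sub 8 for 7: 4; = 4; G_4 = 4−1 = 3
step 4: 3 = 3; sub 9 for 8: 3; = 3; G_5 = 3−1 = 2
step 5: 2 = 2; sub 10 for 9: 2; = 2; G_6 = 2−1 = 1
step 6: 1 = 1; sub 11 for 10: 1; = 1; G_7 = 1−1 = 0

1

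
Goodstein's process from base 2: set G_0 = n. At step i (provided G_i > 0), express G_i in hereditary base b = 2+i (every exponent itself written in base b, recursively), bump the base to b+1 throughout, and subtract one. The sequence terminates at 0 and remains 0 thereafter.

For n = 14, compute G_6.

base 2: 14 = 2^(2 + 1) + 2^2 + 2; at 3: 3^(3 + 1) + 3^3 + 3 = 111; next = 110
base 3: 110 = 3^(3 + 1) + 3^3 + 2; at 4: 4^(4 + 1) + 4^4 + 2 = 1282; next = 1281
base 4: 1281 = 4^(4 + 1) + 4^4 + 1; at 5: 5^(5 + 1) + 5^5 + 1 = 18751; next = 18750
base 5: 18750 = 5^(5 + 1) + 5^5; at 6: 6^(6 + 1) + 6^6 = 326592; next = 326591
base 6: 326591 = 6^(6 + 1) + 5·6^5 + 5·6^4 + 5·6^3 + 5·6^2 + 5·6 + 5; at 7: 7^(7 + 1) + 5·7^5 + 5·7^4 + 5·7^3 + 5·7^2 + 5·7 + 5 = 5862841; next = 5862840
base 7: 5862840 = 7^(7 + 1) + 5·7^5 + 5·7^4 + 5·7^3 + 5·7^2 + 5·7 + 4; at 8: 8^(8 + 1) + 5·8^5 + 5·8^4 + 5·8^3 + 5·8^2 + 5·8 + 4 = 134404972; next = 134404971

134404971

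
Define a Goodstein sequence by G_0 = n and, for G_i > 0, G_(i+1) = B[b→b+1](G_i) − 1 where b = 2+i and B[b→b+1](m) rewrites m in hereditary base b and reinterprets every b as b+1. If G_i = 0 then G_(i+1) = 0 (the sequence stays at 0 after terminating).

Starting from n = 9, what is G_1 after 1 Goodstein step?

(0) 9|_2 = 2^(2 + 1) + 1 ↦ 3^(3 + 1) + 1|_3 = 82 ⇒ 81
(1) 81|_3 = 3^(3 + 1) ↦ 4^(4 + 1)|_4 = 1024 ⇒ 1023

81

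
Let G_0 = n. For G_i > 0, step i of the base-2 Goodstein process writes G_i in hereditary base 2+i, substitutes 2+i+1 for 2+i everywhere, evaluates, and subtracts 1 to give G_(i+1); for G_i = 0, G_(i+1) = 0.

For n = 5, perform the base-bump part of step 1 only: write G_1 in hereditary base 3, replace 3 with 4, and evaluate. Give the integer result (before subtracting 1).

256

(0) 5|_2 = 2^2 + 1 ↦ 3^3 + 1|_3 = 28 ⇒ 27
(1) 27|_3 = 3^3 ↦ 4^4|_4 = 256 ⇒ 255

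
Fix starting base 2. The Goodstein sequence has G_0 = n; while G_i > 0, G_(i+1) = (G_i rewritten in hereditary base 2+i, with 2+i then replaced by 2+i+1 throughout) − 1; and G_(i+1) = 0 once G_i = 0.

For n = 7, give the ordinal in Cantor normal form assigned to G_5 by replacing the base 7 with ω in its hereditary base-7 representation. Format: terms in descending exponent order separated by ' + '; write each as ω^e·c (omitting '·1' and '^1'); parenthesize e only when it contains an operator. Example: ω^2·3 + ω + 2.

7 —HB2→ 2^2 + 2 + 1 —bump→ 3^3 + 3 + 1 = 31 —(−1)→ 30
30 —HB3→ 3^3 + 3 —bump→ 4^4 + 4 = 260 —(−1)→ 259
259 —HB4→ 4^4 + 3 —bump→ 5^5 + 3 = 3128 —(−1)→ 3127
3127 —HB5→ 5^5 + 2 —bump→ 6^6 + 2 = 46658 —(−1)→ 46657
46657 —HB6→ 6^6 + 1 —bump→ 7^7 + 1 = 823544 —(−1)→ 823543
823543 —HB7→ 7^7 —bump→ 8^8 = 16777216 —(−1)→ 16777215

ω^ω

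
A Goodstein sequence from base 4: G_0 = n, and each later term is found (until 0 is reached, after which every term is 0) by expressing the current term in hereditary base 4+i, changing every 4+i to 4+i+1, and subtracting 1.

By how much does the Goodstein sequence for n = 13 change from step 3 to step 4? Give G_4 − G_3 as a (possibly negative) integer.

1

[0] 13 ≡ 3·4 + 1 (base 4). Lift 5: 16. −1: 15.
[1] 15 ≡ 3·5 (base 5). Lift 6: 18. −1: 17.
[2] 17 ≡ 2·6 + 5 (base 6). Lift 7: 19. −1: 18.
[3] 18 ≡ 2·7 + 4 (base 7). Lift 8: 20. −1: 19.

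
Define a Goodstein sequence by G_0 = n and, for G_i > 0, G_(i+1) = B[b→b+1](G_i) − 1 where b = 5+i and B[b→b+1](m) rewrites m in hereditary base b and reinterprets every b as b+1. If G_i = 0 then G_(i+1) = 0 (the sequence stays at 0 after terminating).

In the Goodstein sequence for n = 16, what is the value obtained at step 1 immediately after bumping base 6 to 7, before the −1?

(0) 16|_5 = 3·5 + 1 ↦ 3·6 + 1|_6 = 19 ⇒ 18
(1) 18|_6 = 3·6 ↦ 3·7|_7 = 21 ⇒ 20

21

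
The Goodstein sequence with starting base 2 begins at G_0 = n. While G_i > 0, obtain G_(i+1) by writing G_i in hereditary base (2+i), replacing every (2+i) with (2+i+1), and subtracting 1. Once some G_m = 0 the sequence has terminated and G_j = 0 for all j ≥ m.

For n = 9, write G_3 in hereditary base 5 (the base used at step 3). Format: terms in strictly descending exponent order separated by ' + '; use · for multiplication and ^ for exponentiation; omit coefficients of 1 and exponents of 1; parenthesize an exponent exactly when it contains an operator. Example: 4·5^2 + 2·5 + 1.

3·5^5 + 3·5^3 + 3·5^2 + 3·5 + 2

G_0 = 9. HB_2(9) = 2^(2 + 1) + 1. Bump = 82. G_1 = 81.
G_1 = 81. HB_3(81) = 3^(3 + 1). Bump = 1024. G_2 = 1023.
G_2 = 1023. HB_4(1023) = 3·4^4 + 3·4^3 + 3·4^2 + 3·4 + 3. Bump = 9843. G_3 = 9842.
G_3 = 9842. HB_5(9842) = 3·5^5 + 3·5^3 + 3·5^2 + 3·5 + 2. Bump = 140744. G_4 = 140743.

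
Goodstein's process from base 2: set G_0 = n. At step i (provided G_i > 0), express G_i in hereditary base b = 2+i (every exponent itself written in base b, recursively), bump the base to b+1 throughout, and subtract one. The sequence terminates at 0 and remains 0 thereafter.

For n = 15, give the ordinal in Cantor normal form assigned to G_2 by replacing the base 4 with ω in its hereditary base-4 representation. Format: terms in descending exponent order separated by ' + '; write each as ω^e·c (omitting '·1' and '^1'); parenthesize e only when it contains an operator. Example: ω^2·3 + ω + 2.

ω^(ω + 1) + ω^ω + 3

[0] 15 ≡ 2^(2 + 1) + 2^2 + 2 + 1 (base 2). Lift 3: 112. −1: 111.
[1] 111 ≡ 3^(3 + 1) + 3^3 + 3 (base 3). Lift 4: 1284. −1: 1283.
[2] 1283 ≡ 4^(4 + 1) + 4^4 + 3 (base 4). Lift 5: 18753. −1: 18752.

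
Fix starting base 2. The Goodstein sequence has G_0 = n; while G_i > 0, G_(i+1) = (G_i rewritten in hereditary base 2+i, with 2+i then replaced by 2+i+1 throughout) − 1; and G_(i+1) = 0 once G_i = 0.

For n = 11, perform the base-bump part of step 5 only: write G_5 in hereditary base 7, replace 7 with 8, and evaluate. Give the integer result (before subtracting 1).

134217728

G_0 = 11. HB_2(11) = 2^(2 + 1) + 2 + 1. Bump = 85. G_1 = 84.
G_1 = 84. HB_3(84) = 3^(3 + 1) + 3. Bump = 1028. G_2 = 1027.
G_2 = 1027. HB_4(1027) = 4^(4 + 1) + 3. Bump = 15628. G_3 = 15627.
G_3 = 15627. HB_5(15627) = 5^(5 + 1) + 2. Bump = 279938. G_4 = 279937.
G_4 = 279937. HB_6(279937) = 6^(6 + 1) + 1. Bump = 5764802. G_5 = 5764801.
G_5 = 5764801. HB_7(5764801) = 7^(7 + 1). Bump = 134217728. G_6 = 134217727.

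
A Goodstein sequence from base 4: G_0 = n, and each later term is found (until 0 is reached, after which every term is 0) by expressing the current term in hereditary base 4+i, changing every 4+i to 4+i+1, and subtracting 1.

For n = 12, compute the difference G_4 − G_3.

1

base 4: 12 = 3·4; at 5: 3·5 = 15; next = 14
base 5: 14 = 2·5 + 4; at 6: 2·6 + 4 = 16; next = 15
base 6: 15 = 2·6 + 3; at 7: 2·7 + 3 = 17; next = 16
base 7: 16 = 2·7 + 2; at 8: 2·8 + 2 = 18; next = 17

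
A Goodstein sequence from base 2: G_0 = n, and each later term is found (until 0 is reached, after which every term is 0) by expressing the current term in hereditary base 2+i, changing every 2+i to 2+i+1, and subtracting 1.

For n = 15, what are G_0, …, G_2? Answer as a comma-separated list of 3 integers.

15, 111, 1283

i=0: 15 = 2^(2 + 1) + 2^2 + 2 + 1 (b=2); 2→3: 3^(3 + 1) + 3^3 + 3 + 1 = 112; 112−1 = 111
i=1: 111 = 3^(3 + 1) + 3^3 + 3 (b=3); 3→4: 4^(4 + 1) + 4^4 + 4 = 1284; 1284−1 = 1283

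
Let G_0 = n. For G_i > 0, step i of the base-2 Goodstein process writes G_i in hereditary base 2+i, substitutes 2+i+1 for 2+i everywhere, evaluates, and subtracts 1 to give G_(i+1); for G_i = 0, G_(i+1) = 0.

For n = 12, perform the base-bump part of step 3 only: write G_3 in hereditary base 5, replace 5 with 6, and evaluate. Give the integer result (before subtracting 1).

12 —HB2→ 2^(2 + 1) + 2^2 —bump→ 3^(3 + 1) + 3^3 = 108 —(−1)→ 107
107 —HB3→ 3^(3 + 1) + 2·3^2 + 2·3 + 2 —bump→ 4^(4 + 1) + 2·4^2 + 2·4 + 2 = 1066 —(−1)→ 1065
1065 —HB4→ 4^(4 + 1) + 2·4^2 + 2·4 + 1 —bump→ 5^(5 + 1) + 2·5^2 + 2·5 + 1 = 15686 —(−1)→ 15685
15685 —HB5→ 5^(5 + 1) + 2·5^2 + 2·5 —bump→ 6^(6 + 1) + 2·6^2 + 2·6 = 280020 —(−1)→ 280019

280020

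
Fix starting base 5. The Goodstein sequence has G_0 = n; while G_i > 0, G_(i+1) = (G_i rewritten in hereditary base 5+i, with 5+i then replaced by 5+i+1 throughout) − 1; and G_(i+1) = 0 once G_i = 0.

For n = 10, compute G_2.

11

i=0: 10 = 2·5 (b=5); 5→6: 2·6 = 12; 12−1 = 11
i=1: 11 = 6 + 5 (b=6); 6→7: 7 + 5 = 12; 12−1 = 11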